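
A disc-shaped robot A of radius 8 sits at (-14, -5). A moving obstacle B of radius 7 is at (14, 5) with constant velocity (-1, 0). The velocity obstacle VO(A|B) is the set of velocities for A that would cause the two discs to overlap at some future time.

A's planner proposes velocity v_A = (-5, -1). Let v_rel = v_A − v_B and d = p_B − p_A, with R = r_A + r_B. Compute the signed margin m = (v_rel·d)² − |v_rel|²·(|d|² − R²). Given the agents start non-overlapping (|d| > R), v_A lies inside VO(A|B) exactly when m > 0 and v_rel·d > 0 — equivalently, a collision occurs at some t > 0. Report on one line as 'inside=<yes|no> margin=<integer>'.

d = (28, 10),  |d|² = 884;  R = 8+7 = 15,  c = 884−15² = 659
v_rel = (-4, -1),  |v_rel|² = 17;  v_rel·d = (-4)·(28) + (-1)·(10) = -122
17·t² + 244·t + 659 = 0  ⇒  m = (-122)² − 17·659 = 3681
m = 3681 > 0,  v_rel·d = -122 < 0  ⇒  outside

inside=no margin=3681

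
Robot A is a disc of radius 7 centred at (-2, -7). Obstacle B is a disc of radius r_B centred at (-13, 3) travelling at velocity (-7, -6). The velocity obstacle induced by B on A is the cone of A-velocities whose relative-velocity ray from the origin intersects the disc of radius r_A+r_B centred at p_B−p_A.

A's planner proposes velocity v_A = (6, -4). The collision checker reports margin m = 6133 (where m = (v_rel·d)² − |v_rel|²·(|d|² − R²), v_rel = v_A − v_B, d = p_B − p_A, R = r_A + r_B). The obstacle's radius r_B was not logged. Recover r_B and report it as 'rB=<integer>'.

m = 6133
d = (-11, 10);  v_rel = (13, 2),  |v_rel|² = 173
v_rel×d = (13)·(10) − (2)·(-11) = 152
since m = R²·173 − 152²:  R² = (23104 + 6133) / 173 = 169
R = √169 = 13  ⇒  r_B = 13 − 7 = 6

rB=6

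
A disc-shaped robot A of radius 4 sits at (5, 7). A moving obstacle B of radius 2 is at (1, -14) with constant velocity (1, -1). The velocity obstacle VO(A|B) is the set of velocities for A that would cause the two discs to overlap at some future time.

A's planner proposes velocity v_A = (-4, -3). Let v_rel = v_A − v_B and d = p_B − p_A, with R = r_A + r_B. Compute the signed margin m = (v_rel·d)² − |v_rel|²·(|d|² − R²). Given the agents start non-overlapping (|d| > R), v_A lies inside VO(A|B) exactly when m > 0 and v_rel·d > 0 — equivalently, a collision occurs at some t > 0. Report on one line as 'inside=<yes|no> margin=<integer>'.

d = (-4, -21),  |d|² = 457;  R = 4+2 = 6,  c = 457−6² = 421
v_rel = (-5, -2),  |v_rel|² = 29;  v_rel·d = (-5)·(-4) + (-2)·(-21) = 62
29·t² − 124·t + 421 = 0  ⇒  m = 62² − 29·421 = -8365
m = -8365 < 0,  v_rel·d = 62 > 0  ⇒  outside

inside=no margin=-8365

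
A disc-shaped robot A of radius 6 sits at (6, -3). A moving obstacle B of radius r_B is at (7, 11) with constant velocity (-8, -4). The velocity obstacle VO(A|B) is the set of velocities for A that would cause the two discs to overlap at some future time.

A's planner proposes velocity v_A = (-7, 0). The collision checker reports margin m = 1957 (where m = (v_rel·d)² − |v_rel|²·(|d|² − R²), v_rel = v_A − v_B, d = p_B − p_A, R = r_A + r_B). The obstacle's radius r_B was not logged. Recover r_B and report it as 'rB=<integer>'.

m = 1957
d = (1, 14);  v_rel = (1, 4),  |v_rel|² = 17
v_rel×d = (1)·(14) − (4)·(1) = 10
since m = R²·17 − 10²:  R² = (100 + 1957) / 17 = 121
R = √121 = 11  ⇒  r_B = 11 − 6 = 5

rB=5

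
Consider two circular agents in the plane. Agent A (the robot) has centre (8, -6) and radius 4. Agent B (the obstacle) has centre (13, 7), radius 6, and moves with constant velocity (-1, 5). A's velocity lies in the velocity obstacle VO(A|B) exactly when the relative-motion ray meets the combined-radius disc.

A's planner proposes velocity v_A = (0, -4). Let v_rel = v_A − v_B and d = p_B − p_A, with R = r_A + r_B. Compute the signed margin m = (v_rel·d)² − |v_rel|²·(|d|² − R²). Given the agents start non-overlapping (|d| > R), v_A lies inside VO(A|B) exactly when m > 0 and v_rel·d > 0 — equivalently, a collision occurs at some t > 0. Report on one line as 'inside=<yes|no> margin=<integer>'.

d = (5, 13),  |d|² = 194;  R = 4+6 = 10,  c = 194−10² = 94
v_rel = (1, -9),  |v_rel|² = 82;  v_rel·d = (1)·(5) + (-9)·(13) = -112
82·t² + 224·t + 94 = 0  ⇒  m = (-112)² − 82·94 = 4836
m = 4836 > 0,  v_rel·d = -112 < 0  ⇒  outside

inside=no margin=4836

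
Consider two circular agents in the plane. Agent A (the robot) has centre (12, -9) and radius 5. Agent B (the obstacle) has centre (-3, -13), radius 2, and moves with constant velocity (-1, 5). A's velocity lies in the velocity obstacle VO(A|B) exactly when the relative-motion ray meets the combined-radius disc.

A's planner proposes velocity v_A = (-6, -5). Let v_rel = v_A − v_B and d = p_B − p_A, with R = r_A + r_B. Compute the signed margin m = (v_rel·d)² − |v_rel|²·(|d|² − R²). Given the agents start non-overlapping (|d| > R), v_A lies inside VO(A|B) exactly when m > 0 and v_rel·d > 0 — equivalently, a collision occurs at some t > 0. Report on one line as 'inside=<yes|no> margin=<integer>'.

d = (-15, -4),  |d|² = 241;  R = 5+2 = 7,  c = 241−7² = 192
v_rel = (-5, -10),  |v_rel|² = 125;  v_rel·d = (-5)·(-15) + (-10)·(-4) = 115
125·t² − 230·t + 192 = 0  ⇒  m = 115² − 125·192 = -10775
m = -10775 < 0,  v_rel·d = 115 > 0  ⇒  outside

inside=no margin=-10775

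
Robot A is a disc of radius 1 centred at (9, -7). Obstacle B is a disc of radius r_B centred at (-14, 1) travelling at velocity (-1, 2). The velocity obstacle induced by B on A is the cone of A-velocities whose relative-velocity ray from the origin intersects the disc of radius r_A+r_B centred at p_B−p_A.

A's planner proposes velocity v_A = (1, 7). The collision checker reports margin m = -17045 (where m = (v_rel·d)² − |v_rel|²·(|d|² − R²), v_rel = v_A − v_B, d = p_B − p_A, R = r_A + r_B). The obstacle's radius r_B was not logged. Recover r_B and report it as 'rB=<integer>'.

m = -17045
d = (-23, 8);  v_rel = (2, 5),  |v_rel|² = 29
v_rel×d = (2)·(8) − (5)·(-23) = 131
since m = R²·29 − 131²:  R² = (17161 + -17045) / 29 = 4
R = √4 = 2  ⇒  r_B = 2 − 1 = 1

rB=1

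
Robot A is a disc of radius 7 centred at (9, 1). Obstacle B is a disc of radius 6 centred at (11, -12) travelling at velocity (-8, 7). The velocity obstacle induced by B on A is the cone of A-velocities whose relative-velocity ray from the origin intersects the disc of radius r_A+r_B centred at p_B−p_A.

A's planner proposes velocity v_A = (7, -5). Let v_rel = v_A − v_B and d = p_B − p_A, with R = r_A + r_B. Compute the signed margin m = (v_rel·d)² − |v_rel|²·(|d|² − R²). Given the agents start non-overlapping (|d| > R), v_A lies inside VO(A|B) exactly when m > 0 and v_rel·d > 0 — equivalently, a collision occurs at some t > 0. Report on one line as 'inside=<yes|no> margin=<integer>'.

d = (2, -13),  |d|² = 173;  R = 7+6 = 13,  c = 173−13² = 4
v_rel = (15, -12),  |v_rel|² = 369;  v_rel·d = (15)·(2) + (-12)·(-13) = 186
369·t² − 372·t + 4 = 0  ⇒  m = 186² − 369·4 = 33120
m = 33120 > 0,  v_rel·d = 186 > 0  ⇒  inside

inside=yes margin=33120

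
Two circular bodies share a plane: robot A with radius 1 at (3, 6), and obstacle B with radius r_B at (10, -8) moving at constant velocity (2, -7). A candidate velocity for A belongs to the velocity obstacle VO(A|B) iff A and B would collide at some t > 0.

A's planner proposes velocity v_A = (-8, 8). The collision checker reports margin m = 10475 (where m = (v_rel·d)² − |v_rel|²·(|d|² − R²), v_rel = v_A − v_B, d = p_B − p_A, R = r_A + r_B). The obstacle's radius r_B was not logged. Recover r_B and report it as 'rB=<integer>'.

m = 10475
d = (7, -14);  v_rel = (-10, 15),  |v_rel|² = 325
v_rel×d = (-10)·(-14) − (15)·(7) = 35
since m = R²·325 − 35²:  R² = (1225 + 10475) / 325 = 36
R = √36 = 6  ⇒  r_B = 6 − 1 = 5

rB=5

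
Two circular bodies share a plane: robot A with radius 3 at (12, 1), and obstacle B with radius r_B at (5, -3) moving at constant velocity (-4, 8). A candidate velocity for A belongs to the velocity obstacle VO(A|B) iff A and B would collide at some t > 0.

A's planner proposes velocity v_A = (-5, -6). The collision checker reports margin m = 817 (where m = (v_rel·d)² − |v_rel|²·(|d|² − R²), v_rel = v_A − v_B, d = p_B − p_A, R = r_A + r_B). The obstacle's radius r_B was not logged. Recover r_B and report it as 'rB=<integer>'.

m = 817
d = (-7, -4);  v_rel = (-1, -14),  |v_rel|² = 197
v_rel×d = (-1)·(-4) − (-14)·(-7) = -94
since m = R²·197 − (-94)²:  R² = (8836 + 817) / 197 = 49
R = √49 = 7  ⇒  r_B = 7 − 3 = 4

rB=4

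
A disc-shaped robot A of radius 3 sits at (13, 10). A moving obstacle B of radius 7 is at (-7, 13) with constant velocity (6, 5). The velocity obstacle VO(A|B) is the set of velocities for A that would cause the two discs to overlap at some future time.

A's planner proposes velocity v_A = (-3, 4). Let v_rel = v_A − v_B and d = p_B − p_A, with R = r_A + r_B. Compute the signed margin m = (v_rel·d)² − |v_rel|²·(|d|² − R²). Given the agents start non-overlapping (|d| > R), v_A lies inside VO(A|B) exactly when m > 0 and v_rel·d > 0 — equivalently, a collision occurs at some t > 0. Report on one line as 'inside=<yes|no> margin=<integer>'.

d = (-20, 3),  |d|² = 409;  R = 3+7 = 10,  c = 409−10² = 309
v_rel = (-9, -1),  |v_rel|² = 82;  v_rel·d = (-9)·(-20) + (-1)·(3) = 177
82·t² − 354·t + 309 = 0  ⇒  m = 177² − 82·309 = 5991
m = 5991 > 0,  v_rel·d = 177 > 0  ⇒  inside

inside=yes margin=5991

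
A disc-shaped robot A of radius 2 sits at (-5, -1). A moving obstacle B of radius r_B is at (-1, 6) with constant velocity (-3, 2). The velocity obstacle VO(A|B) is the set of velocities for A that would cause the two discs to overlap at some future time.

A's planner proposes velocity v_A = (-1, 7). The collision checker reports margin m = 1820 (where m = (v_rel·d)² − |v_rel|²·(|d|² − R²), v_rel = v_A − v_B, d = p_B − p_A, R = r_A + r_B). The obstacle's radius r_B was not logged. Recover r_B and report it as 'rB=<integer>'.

m = 1820
d = (4, 7);  v_rel = (2, 5),  |v_rel|² = 29
v_rel×d = (2)·(7) − (5)·(4) = -6
since m = R²·29 − (-6)²:  R² = (36 + 1820) / 29 = 64
R = √64 = 8  ⇒  r_B = 8 − 2 = 6

rB=6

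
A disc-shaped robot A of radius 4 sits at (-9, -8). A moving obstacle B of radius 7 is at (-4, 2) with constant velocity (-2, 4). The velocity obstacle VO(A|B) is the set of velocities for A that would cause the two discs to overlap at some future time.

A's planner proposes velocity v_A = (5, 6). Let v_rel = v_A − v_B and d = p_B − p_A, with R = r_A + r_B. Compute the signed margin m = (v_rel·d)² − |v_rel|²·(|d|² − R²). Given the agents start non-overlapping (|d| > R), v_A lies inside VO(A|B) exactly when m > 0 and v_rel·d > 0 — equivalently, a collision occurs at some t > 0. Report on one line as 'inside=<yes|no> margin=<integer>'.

d = (5, 10),  |d|² = 125;  R = 4+7 = 11,  c = 125−11² = 4
v_rel = (7, 2),  |v_rel|² = 53;  v_rel·d = (7)·(5) + (2)·(10) = 55
53·t² − 110·t + 4 = 0  ⇒  m = 55² − 53·4 = 2813
m = 2813 > 0,  v_rel·d = 55 > 0  ⇒  inside

inside=yes margin=2813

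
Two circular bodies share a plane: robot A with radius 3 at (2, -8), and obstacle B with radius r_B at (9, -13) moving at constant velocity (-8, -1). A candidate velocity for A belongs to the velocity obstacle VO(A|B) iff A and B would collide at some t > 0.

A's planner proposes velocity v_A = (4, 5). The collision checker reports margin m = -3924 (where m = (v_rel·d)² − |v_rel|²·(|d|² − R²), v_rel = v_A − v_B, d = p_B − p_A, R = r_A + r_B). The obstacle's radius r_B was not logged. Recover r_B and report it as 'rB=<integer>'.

m = -3924
d = (7, -5);  v_rel = (12, 6),  |v_rel|² = 180
v_rel×d = (12)·(-5) − (6)·(7) = -102
since m = R²·180 − (-102)²:  R² = (10404 + -3924) / 180 = 36
R = √36 = 6  ⇒  r_B = 6 − 3 = 3

rB=3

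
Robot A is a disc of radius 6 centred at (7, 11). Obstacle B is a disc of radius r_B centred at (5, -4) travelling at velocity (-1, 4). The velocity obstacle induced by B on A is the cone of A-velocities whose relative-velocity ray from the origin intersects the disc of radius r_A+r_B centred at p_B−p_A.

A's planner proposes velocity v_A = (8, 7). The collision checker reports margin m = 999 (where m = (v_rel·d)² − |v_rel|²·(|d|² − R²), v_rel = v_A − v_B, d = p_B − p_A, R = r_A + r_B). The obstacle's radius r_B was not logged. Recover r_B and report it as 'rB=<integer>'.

m = 999
d = (-2, -15);  v_rel = (9, 3),  |v_rel|² = 90
v_rel×d = (9)·(-15) − (3)·(-2) = -129
since m = R²·90 − (-129)²:  R² = (16641 + 999) / 90 = 196
R = √196 = 14  ⇒  r_B = 14 − 6 = 8

rB=8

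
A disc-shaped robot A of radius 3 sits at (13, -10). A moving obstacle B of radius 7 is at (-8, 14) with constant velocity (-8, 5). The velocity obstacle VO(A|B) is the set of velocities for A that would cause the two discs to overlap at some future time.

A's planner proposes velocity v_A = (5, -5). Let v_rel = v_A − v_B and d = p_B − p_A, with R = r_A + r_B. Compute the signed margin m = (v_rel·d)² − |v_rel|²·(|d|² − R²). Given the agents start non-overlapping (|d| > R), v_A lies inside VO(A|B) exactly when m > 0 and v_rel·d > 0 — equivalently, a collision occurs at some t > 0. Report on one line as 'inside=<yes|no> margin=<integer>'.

d = (-21, 24),  |d|² = 1017;  R = 3+7 = 10,  c = 1017−10² = 917
v_rel = (13, -10),  |v_rel|² = 269;  v_rel·d = (13)·(-21) + (-10)·(24) = -513
269·t² + 1026·t + 917 = 0  ⇒  m = (-513)² − 269·917 = 16496
m = 16496 > 0,  v_rel·d = -513 < 0  ⇒  outside

inside=no margin=16496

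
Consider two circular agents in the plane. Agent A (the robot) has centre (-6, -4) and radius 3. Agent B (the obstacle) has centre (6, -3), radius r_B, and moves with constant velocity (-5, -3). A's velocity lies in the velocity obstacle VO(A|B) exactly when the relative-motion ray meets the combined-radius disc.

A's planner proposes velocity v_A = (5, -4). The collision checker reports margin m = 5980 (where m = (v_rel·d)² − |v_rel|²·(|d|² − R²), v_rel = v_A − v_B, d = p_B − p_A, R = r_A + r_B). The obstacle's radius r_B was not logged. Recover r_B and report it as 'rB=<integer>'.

m = 5980
d = (12, 1);  v_rel = (10, -1),  |v_rel|² = 101
v_rel×d = (10)·(1) − (-1)·(12) = 22
since m = R²·101 − 22²:  R² = (484 + 5980) / 101 = 64
R = √64 = 8  ⇒  r_B = 8 − 3 = 5

rB=5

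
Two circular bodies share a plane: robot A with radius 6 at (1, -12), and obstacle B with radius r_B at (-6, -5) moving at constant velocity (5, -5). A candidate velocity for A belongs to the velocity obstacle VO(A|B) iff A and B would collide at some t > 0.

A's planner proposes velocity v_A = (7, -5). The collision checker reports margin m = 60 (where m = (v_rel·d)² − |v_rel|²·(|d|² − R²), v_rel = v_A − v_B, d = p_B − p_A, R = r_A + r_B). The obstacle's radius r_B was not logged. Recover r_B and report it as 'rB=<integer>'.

m = 60
d = (-7, 7);  v_rel = (2, 0),  |v_rel|² = 4
v_rel×d = (2)·(7) − (0)·(-7) = 14
since m = R²·4 − 14²:  R² = (196 + 60) / 4 = 64
R = √64 = 8  ⇒  r_B = 8 − 6 = 2

rB=2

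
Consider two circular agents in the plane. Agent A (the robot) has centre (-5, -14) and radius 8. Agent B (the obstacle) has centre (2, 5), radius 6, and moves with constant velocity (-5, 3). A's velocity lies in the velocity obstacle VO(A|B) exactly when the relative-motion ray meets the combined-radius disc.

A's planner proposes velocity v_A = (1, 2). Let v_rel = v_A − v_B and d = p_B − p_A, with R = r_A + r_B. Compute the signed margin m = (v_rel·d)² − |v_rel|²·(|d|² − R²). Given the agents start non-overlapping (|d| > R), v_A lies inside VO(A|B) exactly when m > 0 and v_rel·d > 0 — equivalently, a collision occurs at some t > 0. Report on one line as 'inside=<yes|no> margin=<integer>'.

d = (7, 19),  |d|² = 410;  R = 8+6 = 14,  c = 410−14² = 214
v_rel = (6, -1),  |v_rel|² = 37;  v_rel·d = (6)·(7) + (-1)·(19) = 23
37·t² − 46·t + 214 = 0  ⇒  m = 23² − 37·214 = -7389
m = -7389 < 0,  v_rel·d = 23 > 0  ⇒  outside

inside=no margin=-7389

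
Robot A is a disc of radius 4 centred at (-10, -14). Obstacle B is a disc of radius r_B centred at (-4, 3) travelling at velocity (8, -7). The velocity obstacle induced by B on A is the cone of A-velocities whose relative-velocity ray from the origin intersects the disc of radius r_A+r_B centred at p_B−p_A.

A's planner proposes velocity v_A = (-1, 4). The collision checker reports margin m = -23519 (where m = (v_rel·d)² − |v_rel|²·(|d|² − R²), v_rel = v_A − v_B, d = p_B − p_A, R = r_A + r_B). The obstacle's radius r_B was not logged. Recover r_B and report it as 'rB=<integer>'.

m = -23519
d = (6, 17);  v_rel = (-9, 11),  |v_rel|² = 202
v_rel×d = (-9)·(17) − (11)·(6) = -219
since m = R²·202 − (-219)²:  R² = (47961 + -23519) / 202 = 121
R = √121 = 11  ⇒  r_B = 11 − 4 = 7

rB=7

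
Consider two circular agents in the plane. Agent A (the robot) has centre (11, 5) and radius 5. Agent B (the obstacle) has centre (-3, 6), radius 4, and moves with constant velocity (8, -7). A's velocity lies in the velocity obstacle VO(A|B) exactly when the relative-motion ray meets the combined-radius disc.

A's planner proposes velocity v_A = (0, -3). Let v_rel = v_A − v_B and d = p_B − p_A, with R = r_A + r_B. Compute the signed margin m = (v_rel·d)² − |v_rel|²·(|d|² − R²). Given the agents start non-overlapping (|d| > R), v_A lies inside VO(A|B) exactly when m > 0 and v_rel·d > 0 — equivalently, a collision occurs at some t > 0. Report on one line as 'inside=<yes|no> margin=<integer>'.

d = (-14, 1),  |d|² = 197;  R = 5+4 = 9,  c = 197−9² = 116
v_rel = (-8, 4),  |v_rel|² = 80;  v_rel·d = (-8)·(-14) + (4)·(1) = 116
80·t² − 232·t + 116 = 0  ⇒  m = 116² − 80·116 = 4176
m = 4176 > 0,  v_rel·d = 116 > 0  ⇒  inside

inside=yes margin=4176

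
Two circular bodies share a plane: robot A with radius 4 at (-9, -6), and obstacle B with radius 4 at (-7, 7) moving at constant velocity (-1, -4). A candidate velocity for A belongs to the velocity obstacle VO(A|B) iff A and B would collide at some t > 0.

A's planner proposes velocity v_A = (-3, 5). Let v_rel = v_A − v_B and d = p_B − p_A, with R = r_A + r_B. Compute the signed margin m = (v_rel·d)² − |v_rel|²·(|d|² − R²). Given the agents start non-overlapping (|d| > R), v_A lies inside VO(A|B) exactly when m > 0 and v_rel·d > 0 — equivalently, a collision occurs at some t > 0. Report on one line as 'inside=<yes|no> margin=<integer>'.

d = (2, 13),  |d|² = 173;  R = 4+4 = 8,  c = 173−8² = 109
v_rel = (-2, 9),  |v_rel|² = 85;  v_rel·d = (-2)·(2) + (9)·(13) = 113
85·t² − 226·t + 109 = 0  ⇒  m = 113² − 85·109 = 3504
m = 3504 > 0,  v_rel·d = 113 > 0  ⇒  inside

inside=yes margin=3504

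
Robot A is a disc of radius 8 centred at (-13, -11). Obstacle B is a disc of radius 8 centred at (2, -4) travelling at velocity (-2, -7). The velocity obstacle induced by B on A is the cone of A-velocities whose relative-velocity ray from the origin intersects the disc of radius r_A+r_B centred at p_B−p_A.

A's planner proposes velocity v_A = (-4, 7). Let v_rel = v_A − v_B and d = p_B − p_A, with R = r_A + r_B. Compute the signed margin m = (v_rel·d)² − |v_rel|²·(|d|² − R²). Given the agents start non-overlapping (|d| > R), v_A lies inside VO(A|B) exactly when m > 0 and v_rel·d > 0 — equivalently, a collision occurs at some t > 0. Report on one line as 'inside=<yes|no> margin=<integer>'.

d = (15, 7),  |d|² = 274;  R = 8+8 = 16,  c = 274−16² = 18
v_rel = (-2, 14),  |v_rel|² = 200;  v_rel·d = (-2)·(15) + (14)·(7) = 68
200·t² − 136·t + 18 = 0  ⇒  m = 68² − 200·18 = 1024
m = 1024 > 0,  v_rel·d = 68 > 0  ⇒  inside

inside=yes margin=1024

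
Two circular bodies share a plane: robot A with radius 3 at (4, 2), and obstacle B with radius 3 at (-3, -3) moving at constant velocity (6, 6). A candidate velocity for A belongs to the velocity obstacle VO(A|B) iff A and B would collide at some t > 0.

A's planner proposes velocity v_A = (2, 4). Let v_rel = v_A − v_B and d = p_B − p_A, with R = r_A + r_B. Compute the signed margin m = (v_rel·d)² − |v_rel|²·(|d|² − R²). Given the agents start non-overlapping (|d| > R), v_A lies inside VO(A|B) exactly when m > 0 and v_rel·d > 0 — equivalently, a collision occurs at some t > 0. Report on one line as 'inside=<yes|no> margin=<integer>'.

d = (-7, -5),  |d|² = 74;  R = 3+3 = 6,  c = 74−6² = 38
v_rel = (-4, -2),  |v_rel|² = 20;  v_rel·d = (-4)·(-7) + (-2)·(-5) = 38
20·t² − 76·t + 38 = 0  ⇒  m = 38² − 20·38 = 684
m = 684 > 0,  v_rel·d = 38 > 0  ⇒  inside

inside=yes margin=684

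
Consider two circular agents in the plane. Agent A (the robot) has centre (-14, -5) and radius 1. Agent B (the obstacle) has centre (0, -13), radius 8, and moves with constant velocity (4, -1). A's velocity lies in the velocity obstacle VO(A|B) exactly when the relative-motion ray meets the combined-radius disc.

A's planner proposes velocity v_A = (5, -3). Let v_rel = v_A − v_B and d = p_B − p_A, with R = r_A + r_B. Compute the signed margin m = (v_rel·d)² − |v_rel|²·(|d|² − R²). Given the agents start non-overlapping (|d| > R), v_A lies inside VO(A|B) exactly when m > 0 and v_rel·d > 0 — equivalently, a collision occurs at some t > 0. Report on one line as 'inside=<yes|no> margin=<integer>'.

d = (14, -8),  |d|² = 260;  R = 1+8 = 9,  c = 260−9² = 179
v_rel = (1, -2),  |v_rel|² = 5;  v_rel·d = (1)·(14) + (-2)·(-8) = 30
5·t² − 60·t + 179 = 0  ⇒  m = 30² − 5·179 = 5
m = 5 > 0,  v_rel·d = 30 > 0  ⇒  inside

inside=yes margin=5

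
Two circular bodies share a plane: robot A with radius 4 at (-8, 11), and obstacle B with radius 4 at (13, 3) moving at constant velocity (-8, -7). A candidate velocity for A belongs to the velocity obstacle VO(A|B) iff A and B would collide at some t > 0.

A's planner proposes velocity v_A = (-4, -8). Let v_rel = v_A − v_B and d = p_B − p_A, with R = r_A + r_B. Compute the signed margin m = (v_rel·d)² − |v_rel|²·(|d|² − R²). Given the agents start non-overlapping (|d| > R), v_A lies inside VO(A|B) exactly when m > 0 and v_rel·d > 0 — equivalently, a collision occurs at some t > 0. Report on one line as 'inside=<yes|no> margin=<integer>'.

d = (21, -8),  |d|² = 505;  R = 4+4 = 8,  c = 505−8² = 441
v_rel = (4, -1),  |v_rel|² = 17;  v_rel·d = (4)·(21) + (-1)·(-8) = 92
17·t² − 184·t + 441 = 0  ⇒  m = 92² − 17·441 = 967
m = 967 > 0,  v_rel·d = 92 > 0  ⇒  inside

inside=yes margin=967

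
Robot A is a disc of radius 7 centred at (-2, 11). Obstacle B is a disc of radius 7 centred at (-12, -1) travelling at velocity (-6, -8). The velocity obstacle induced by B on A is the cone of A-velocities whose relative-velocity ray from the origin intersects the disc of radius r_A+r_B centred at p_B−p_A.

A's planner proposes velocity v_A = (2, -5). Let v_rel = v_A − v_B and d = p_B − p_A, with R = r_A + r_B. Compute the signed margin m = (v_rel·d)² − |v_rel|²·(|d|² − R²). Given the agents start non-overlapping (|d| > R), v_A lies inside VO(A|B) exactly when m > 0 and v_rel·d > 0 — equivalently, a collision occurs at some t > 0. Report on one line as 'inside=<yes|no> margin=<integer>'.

d = (-10, -12),  |d|² = 244;  R = 7+7 = 14,  c = 244−14² = 48
v_rel = (8, 3),  |v_rel|² = 73;  v_rel·d = (8)·(-10) + (3)·(-12) = -116
73·t² + 232·t + 48 = 0  ⇒  m = (-116)² − 73·48 = 9952
m = 9952 > 0,  v_rel·d = -116 < 0  ⇒  outside

inside=no margin=9952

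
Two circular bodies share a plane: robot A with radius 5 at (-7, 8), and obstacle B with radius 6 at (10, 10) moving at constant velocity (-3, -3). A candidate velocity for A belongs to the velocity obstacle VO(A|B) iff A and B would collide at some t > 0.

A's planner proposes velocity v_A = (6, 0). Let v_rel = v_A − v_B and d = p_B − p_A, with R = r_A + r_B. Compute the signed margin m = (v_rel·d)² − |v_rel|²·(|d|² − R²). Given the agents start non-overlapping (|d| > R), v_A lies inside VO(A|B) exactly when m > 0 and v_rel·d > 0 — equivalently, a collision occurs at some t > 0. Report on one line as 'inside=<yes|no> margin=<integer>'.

d = (17, 2),  |d|² = 293;  R = 5+6 = 11,  c = 293−11² = 172
v_rel = (9, 3),  |v_rel|² = 90;  v_rel·d = (9)·(17) + (3)·(2) = 159
90·t² − 318·t + 172 = 0  ⇒  m = 159² − 90·172 = 9801
m = 9801 > 0,  v_rel·d = 159 > 0  ⇒  inside

inside=yes margin=9801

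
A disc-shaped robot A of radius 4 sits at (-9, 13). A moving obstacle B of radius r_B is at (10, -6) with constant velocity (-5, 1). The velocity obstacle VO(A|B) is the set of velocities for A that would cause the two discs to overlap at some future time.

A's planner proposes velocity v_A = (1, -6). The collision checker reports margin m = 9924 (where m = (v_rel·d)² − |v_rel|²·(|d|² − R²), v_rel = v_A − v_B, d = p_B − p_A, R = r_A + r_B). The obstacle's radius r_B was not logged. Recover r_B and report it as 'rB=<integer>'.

m = 9924
d = (19, -19);  v_rel = (6, -7),  |v_rel|² = 85
v_rel×d = (6)·(-19) − (-7)·(19) = 19
since m = R²·85 − 19²:  R² = (361 + 9924) / 85 = 121
R = √121 = 11  ⇒  r_B = 11 − 4 = 7

rB=7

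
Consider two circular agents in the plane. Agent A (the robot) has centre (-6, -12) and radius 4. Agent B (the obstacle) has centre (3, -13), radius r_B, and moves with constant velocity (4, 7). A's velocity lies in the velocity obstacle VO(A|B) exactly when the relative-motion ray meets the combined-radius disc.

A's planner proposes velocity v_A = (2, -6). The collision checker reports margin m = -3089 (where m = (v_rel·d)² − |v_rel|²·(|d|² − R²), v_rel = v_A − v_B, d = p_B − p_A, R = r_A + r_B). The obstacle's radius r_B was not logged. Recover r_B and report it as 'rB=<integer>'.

m = -3089
d = (9, -1);  v_rel = (-2, -13),  |v_rel|² = 173
v_rel×d = (-2)·(-1) − (-13)·(9) = 119
since m = R²·173 − 119²:  R² = (14161 + -3089) / 173 = 64
R = √64 = 8  ⇒  r_B = 8 − 4 = 4

rB=4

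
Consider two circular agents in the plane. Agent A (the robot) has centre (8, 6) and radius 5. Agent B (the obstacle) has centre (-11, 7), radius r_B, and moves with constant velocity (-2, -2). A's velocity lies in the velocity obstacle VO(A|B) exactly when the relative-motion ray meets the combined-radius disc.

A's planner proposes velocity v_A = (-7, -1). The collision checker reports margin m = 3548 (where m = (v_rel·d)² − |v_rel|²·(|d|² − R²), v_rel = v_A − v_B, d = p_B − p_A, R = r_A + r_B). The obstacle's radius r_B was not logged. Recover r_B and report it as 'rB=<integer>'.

m = 3548
d = (-19, 1);  v_rel = (-5, 1),  |v_rel|² = 26
v_rel×d = (-5)·(1) − (1)·(-19) = 14
since m = R²·26 − 14²:  R² = (196 + 3548) / 26 = 144
R = √144 = 12  ⇒  r_B = 12 − 5 = 7

rB=7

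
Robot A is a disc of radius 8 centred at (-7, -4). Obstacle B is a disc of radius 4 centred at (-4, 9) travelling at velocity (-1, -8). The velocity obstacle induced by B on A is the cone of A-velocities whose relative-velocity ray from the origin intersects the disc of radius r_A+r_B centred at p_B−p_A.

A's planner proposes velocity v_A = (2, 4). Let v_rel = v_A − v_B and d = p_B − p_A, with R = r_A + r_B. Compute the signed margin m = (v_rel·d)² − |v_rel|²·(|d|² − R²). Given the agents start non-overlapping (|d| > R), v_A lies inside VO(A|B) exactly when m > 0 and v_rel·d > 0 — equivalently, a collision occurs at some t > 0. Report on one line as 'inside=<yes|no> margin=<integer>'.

d = (3, 13),  |d|² = 178;  R = 8+4 = 12,  c = 178−12² = 34
v_rel = (3, 12),  |v_rel|² = 153;  v_rel·d = (3)·(3) + (12)·(13) = 165
153·t² − 330·t + 34 = 0  ⇒  m = 165² − 153·34 = 22023
m = 22023 > 0,  v_rel·d = 165 > 0  ⇒  inside

inside=yes margin=22023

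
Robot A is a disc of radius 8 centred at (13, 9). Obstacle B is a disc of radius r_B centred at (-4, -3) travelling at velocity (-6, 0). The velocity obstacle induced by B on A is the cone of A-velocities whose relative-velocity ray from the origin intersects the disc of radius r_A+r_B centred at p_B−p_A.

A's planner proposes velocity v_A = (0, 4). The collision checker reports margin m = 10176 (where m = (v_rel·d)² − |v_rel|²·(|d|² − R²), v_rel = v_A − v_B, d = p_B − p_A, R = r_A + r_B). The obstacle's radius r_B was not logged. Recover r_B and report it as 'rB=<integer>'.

m = 10176
d = (-17, -12);  v_rel = (6, 4),  |v_rel|² = 52
v_rel×d = (6)·(-12) − (4)·(-17) = -4
since m = R²·52 − (-4)²:  R² = (16 + 10176) / 52 = 196
R = √196 = 14  ⇒  r_B = 14 − 8 = 6

rB=6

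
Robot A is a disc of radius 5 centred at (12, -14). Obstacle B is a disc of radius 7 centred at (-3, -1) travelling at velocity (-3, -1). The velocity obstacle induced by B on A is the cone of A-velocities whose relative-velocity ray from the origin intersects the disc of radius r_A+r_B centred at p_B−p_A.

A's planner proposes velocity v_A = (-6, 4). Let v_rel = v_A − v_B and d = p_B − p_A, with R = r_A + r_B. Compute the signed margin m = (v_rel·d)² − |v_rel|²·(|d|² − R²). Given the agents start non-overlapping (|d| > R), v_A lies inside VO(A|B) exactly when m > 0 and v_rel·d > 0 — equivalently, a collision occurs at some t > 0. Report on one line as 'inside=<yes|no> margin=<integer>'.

d = (-15, 13),  |d|² = 394;  R = 5+7 = 12,  c = 394−12² = 250
v_rel = (-3, 5),  |v_rel|² = 34;  v_rel·d = (-3)·(-15) + (5)·(13) = 110
34·t² − 220·t + 250 = 0  ⇒  m = 110² − 34·250 = 3600
m = 3600 > 0,  v_rel·d = 110 > 0  ⇒  inside

inside=yes margin=3600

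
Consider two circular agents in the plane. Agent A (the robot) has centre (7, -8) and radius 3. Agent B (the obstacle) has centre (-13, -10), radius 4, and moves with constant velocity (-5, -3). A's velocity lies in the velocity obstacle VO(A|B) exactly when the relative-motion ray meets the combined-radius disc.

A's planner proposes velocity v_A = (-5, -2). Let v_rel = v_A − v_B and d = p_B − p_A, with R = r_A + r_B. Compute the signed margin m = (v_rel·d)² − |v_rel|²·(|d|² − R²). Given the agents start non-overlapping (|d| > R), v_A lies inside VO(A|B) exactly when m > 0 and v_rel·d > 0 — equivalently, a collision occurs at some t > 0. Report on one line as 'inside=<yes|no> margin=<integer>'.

d = (-20, -2),  |d|² = 404;  R = 3+4 = 7,  c = 404−7² = 355
v_rel = (0, 1),  |v_rel|² = 1;  v_rel·d = (0)·(-20) + (1)·(-2) = -2
1·t² + 4·t + 355 = 0  ⇒  m = (-2)² − 1·355 = -351
m = -351 < 0,  v_rel·d = -2 < 0  ⇒  outside

inside=no margin=-351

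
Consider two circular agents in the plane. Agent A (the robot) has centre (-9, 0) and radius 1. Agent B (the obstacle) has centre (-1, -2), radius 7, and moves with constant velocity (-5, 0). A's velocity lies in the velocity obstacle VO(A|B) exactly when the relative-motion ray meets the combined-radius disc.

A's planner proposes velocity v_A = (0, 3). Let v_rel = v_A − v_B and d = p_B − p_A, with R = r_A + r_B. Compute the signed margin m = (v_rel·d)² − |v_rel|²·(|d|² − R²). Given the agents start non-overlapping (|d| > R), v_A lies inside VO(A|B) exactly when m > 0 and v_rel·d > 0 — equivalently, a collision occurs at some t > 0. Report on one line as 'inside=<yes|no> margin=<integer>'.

d = (8, -2),  |d|² = 68;  R = 1+7 = 8,  c = 68−8² = 4
v_rel = (5, 3),  |v_rel|² = 34;  v_rel·d = (5)·(8) + (3)·(-2) = 34
34·t² − 68·t + 4 = 0  ⇒  m = 34² − 34·4 = 1020
m = 1020 > 0,  v_rel·d = 34 > 0  ⇒  inside

inside=yes margin=1020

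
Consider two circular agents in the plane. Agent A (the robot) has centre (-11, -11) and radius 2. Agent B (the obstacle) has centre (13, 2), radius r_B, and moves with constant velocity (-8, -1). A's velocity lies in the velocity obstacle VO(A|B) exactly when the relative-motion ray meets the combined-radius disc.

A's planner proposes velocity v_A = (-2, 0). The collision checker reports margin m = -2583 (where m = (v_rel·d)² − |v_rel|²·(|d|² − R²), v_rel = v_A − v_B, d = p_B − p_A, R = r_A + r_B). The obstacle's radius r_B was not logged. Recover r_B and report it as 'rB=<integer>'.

m = -2583
d = (24, 13);  v_rel = (6, 1),  |v_rel|² = 37
v_rel×d = (6)·(13) − (1)·(24) = 54
since m = R²·37 − 54²:  R² = (2916 + -2583) / 37 = 9
R = √9 = 3  ⇒  r_B = 3 − 2 = 1

rB=1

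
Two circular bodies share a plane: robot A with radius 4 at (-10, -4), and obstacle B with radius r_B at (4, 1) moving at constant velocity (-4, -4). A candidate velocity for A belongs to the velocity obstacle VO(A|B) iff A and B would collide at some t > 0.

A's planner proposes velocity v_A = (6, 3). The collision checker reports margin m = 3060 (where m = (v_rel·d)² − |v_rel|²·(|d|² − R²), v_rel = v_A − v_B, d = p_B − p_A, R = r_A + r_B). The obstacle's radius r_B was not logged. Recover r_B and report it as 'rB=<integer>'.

m = 3060
d = (14, 5);  v_rel = (10, 7),  |v_rel|² = 149
v_rel×d = (10)·(5) − (7)·(14) = -48
since m = R²·149 − (-48)²:  R² = (2304 + 3060) / 149 = 36
R = √36 = 6  ⇒  r_B = 6 − 4 = 2

rB=2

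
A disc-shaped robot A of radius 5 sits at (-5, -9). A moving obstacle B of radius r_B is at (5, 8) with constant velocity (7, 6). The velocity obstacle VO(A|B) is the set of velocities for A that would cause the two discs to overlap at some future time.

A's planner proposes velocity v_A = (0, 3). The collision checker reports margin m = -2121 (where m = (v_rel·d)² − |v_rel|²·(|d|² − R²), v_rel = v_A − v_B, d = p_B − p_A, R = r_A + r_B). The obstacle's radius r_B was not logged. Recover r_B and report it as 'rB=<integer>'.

m = -2121
d = (10, 17);  v_rel = (-7, -3),  |v_rel|² = 58
v_rel×d = (-7)·(17) − (-3)·(10) = -89
since m = R²·58 − (-89)²:  R² = (7921 + -2121) / 58 = 100
R = √100 = 10  ⇒  r_B = 10 − 5 = 5

rB=5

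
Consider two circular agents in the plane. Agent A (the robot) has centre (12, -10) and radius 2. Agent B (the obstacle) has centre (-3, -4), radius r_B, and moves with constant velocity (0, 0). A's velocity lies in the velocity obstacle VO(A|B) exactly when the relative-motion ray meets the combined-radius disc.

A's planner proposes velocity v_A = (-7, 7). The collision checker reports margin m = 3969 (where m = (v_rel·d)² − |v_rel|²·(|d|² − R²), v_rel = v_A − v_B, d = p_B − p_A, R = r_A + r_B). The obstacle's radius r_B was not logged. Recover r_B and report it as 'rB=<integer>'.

m = 3969
d = (-15, 6);  v_rel = (-7, 7),  |v_rel|² = 98
v_rel×d = (-7)·(6) − (7)·(-15) = 63
since m = R²·98 − 63²:  R² = (3969 + 3969) / 98 = 81
R = √81 = 9  ⇒  r_B = 9 − 2 = 7

rB=7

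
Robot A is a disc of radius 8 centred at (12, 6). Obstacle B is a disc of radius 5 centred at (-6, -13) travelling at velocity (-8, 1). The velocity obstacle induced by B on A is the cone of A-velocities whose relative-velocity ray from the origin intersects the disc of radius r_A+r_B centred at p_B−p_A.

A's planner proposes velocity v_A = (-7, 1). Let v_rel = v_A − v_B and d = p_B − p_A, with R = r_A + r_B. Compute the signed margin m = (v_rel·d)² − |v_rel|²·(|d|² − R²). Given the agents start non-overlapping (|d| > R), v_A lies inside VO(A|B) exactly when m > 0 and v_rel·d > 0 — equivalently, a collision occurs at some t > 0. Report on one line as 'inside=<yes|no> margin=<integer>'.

d = (-18, -19),  |d|² = 685;  R = 8+5 = 13,  c = 685−13² = 516
v_rel = (1, 0),  |v_rel|² = 1;  v_rel·d = (1)·(-18) + (0)·(-19) = -18
1·t² + 36·t + 516 = 0  ⇒  m = (-18)² − 1·516 = -192
m = -192 < 0,  v_rel·d = -18 < 0  ⇒  outside

inside=no margin=-192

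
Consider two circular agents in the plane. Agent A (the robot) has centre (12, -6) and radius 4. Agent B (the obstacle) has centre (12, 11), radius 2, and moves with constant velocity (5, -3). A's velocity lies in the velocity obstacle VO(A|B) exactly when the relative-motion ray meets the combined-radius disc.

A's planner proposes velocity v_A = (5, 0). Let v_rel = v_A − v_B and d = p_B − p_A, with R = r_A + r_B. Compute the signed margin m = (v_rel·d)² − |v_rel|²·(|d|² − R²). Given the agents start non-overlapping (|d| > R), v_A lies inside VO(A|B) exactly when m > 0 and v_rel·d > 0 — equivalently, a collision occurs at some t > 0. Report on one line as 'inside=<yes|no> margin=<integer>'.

d = (0, 17),  |d|² = 289;  R = 4+2 = 6,  c = 289−6² = 253
v_rel = (0, 3),  |v_rel|² = 9;  v_rel·d = (0)·(0) + (3)·(17) = 51
9·t² − 102·t + 253 = 0  ⇒  m = 51² − 9·253 = 324
m = 324 > 0,  v_rel·d = 51 > 0  ⇒  inside

inside=yes margin=324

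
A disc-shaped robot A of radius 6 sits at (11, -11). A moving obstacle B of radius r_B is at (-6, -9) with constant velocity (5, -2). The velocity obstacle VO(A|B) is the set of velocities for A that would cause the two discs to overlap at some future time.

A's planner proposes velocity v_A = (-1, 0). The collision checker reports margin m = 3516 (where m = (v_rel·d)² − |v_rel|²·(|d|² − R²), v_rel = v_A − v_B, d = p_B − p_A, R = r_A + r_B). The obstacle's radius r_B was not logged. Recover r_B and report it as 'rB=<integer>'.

m = 3516
d = (-17, 2);  v_rel = (-6, 2),  |v_rel|² = 40
v_rel×d = (-6)·(2) − (2)·(-17) = 22
since m = R²·40 − 22²:  R² = (484 + 3516) / 40 = 100
R = √100 = 10  ⇒  r_B = 10 − 6 = 4

rB=4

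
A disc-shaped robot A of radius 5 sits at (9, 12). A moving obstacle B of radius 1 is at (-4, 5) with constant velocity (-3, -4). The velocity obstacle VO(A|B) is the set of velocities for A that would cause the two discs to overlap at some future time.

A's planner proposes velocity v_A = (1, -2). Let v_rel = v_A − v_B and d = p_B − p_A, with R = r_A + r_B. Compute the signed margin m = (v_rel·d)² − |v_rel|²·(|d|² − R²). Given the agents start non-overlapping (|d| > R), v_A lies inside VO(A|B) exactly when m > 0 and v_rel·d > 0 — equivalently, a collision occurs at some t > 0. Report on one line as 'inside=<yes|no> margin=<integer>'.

d = (-13, -7),  |d|² = 218;  R = 5+1 = 6,  c = 218−6² = 182
v_rel = (4, 2),  |v_rel|² = 20;  v_rel·d = (4)·(-13) + (2)·(-7) = -66
20·t² + 132·t + 182 = 0  ⇒  m = (-66)² − 20·182 = 716
m = 716 > 0,  v_rel·d = -66 < 0  ⇒  outside

inside=no margin=716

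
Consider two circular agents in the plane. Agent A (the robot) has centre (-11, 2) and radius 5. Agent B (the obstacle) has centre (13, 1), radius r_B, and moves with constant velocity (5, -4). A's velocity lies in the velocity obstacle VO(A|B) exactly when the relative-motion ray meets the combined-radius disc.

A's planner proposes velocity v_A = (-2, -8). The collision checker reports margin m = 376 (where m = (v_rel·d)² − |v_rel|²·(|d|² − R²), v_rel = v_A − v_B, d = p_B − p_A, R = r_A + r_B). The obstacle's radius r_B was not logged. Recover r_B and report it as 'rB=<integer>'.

m = 376
d = (24, -1);  v_rel = (-7, -4),  |v_rel|² = 65
v_rel×d = (-7)·(-1) − (-4)·(24) = 103
since m = R²·65 − 103²:  R² = (10609 + 376) / 65 = 169
R = √169 = 13  ⇒  r_B = 13 − 5 = 8

rB=8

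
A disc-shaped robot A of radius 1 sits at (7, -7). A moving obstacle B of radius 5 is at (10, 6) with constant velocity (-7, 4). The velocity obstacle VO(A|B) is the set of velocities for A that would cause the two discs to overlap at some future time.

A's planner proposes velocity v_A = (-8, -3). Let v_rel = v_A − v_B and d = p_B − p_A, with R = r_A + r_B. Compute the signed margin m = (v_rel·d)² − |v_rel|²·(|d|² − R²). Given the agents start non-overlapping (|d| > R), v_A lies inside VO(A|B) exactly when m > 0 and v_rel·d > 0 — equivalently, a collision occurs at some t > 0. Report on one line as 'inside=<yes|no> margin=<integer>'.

d = (3, 13),  |d|² = 178;  R = 1+5 = 6,  c = 178−6² = 142
v_rel = (-1, -7),  |v_rel|² = 50;  v_rel·d = (-1)·(3) + (-7)·(13) = -94
50·t² + 188·t + 142 = 0  ⇒  m = (-94)² − 50·142 = 1736
m = 1736 > 0,  v_rel·d = -94 < 0  ⇒  outside

inside=no margin=1736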